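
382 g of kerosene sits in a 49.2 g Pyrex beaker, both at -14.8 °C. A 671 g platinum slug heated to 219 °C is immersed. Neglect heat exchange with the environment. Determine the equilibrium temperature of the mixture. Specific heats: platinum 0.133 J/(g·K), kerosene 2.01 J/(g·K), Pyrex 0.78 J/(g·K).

With ΣQ=0 the equilibrium temperature is the m·c-weighted mean:
T_f = (89.24×219 + 767.82×(-14.8) + 38.38×(-14.8)) / (89.24 + 767.82 + 38.38)
    = 7612.5 / 895.44 ≈ 8.50 °C

T_f ≈ 8.5 °C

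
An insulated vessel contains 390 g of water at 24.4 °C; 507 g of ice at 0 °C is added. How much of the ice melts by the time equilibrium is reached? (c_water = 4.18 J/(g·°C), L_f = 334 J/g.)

Cooling the water to 0 °C releases 390×4.18×24.4 = 39777 J.
Melting all 507 g of ice would need 507×334 = 169338 J.
That's not enough to melt it all — equilibrium is at 0 °C with ice remaining.
m_melt = 39777 / L_f = 119.1 g.

m_melted ≈ 119 g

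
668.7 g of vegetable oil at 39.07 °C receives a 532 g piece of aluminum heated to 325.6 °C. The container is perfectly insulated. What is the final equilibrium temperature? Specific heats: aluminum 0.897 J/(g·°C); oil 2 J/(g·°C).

T_f ≈ 114.4 °C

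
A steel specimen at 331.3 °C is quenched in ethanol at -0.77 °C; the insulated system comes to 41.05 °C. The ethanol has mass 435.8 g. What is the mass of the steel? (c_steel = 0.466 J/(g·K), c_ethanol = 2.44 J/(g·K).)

Setting the total heat transfer to zero:
m×0.466×(41.05 − 331.3) + 435.8×2.44×(41.05 − (-0.77)) = 0
-135.26 m = -44469
m = -44469/-135.26 ≈ 328.8 g

m ≈ 329 g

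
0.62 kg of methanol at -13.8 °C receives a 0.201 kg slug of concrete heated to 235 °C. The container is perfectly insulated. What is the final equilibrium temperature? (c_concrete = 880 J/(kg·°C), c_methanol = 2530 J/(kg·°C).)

T_f ≈ 11.4 °C

T_f is the heat-capacity-weighted average of the initial temperatures:
T_f = (176.88×235 + 1568.6×(-13.8)) / (176.88 + 1568.6)
    = 19920 / 1745.5 ≈ 11.41 °C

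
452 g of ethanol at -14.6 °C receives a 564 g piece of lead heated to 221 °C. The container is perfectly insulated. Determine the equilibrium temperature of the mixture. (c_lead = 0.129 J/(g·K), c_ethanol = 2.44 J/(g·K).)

T_f ≈ -0.0 °C

Set heat shed by the hot body equal to heat absorbed by the cold body:
564*0.129*(221 − T) = 452*2.44*(T − (-14.6))
72.76(221 − T) = 1102.9(T − (-14.6))
1175.6 T = -22.97  ⇒  T ≈ -0.02 °C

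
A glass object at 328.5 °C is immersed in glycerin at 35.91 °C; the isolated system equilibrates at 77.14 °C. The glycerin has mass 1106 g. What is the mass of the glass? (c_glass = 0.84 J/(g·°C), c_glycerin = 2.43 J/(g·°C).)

m ≈ 525 g

Energy conservation, ΣQ = 0:
m×0.84×(77.14 − 328.5) + 1106×2.43×(77.14 − 35.91) = 0
-211.14 m = -110809
m = -110809/-211.14 ≈ 524.8 g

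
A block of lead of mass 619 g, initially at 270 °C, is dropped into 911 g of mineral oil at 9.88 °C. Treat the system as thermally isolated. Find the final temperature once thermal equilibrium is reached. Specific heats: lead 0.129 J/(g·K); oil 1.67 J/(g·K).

Heat gained plus heat lost sum to zero:
619*0.129*(T − 270) + 911*1.67*(T − 9.88) = 0
(79.85 + 1521.4) T = 79.85*270 + 1521.4*9.88
T ≈ 22.85 °C

T_f ≈ 22.9 °C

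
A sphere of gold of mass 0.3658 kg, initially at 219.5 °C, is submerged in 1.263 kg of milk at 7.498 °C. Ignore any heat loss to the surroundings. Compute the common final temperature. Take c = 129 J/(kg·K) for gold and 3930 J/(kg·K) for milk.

T_f ≈ 9.5 °C

Energy conservation, ΣQ = 0:
0.3658·129·(T − 219.5) + 1.263·3930·(T − 7.498) = 0
47.19(T − 219.5) + 4963.6(T − 7.498) = 0
5010.8 T = 47575
T = 47575/5010.8 ≈ 9.49 °C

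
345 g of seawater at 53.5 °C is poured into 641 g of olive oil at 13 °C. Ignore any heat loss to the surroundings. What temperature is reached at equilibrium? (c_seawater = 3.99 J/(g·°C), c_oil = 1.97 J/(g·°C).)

T_f ≈ 34.1 °C

|Q_seawater| = |Q_oil|:
345×3.99×(53.5 − T) = 641×1.97×(T − 13)
1376.6(53.5 − T) = 1262.8(T − 13)
2639.3 T = 90061  ⇒  T ≈ 34.12 °C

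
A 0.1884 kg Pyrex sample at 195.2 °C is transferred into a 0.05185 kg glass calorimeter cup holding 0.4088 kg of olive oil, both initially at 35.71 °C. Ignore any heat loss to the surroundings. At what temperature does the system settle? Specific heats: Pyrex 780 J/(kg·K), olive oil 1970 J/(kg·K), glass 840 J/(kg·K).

Setting the total heat transfer to zero:
0.1884·780·(T − 195.2) + 0.4088·1970·(T − 35.71) + 0.05185·840·(T − 35.71) = 0
146.95(T − 195.2) + 805.34(T − 35.71) + 43.55(T − 35.71) = 0
995.84 T = 58999
T = 58999 / 995.84 = 59.2 °C

T_f ≈ 59.2 °C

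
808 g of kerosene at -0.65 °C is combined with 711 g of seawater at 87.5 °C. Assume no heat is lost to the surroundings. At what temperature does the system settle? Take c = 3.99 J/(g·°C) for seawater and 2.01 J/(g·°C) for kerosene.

Heat gained plus heat lost sum to zero:
711*3.99*(T − 87.5) + 808*2.01*(T − (-0.65)) = 0
2836.9(T − 87.5) + 1624.1(T − (-0.65)) = 0
4461 T = 247172
T = 247172/4461 ≈ 55.41 °C

T_f ≈ 55.4 °C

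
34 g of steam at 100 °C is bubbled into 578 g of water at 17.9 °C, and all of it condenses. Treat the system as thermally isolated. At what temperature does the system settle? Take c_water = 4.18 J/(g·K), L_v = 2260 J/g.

Energy balance with sensible and latent terms:
steam→water at 100 °C releases m L_v = 34×2260 = 76840
  condensed water 100 °C→T: 142.12(T − 100)
  water warms: 578×4.18×(T − 17.9) = 2416(T − 17.9)
2558.2 T = 76840 + 14212 + 43247 = 134299
T ≈ 52.50 °C (< 100 °C, so full condensation is consistent).

T_f ≈ 52.5 °C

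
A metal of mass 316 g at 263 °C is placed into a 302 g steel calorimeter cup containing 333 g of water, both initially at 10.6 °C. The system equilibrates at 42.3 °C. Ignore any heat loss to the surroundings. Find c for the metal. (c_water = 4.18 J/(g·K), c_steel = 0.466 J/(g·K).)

Let T be the final temperature. ΣQ_i = 0:
316×c×(42.3 − 263) + 333×4.18×(42.3 − 10.6) + 302×0.466×(42.3 − 10.6) = 0
-69741 c = -48586
c = -48586/-69741 ≈ 0.6967 J/(g·K)

c ≈ 0.697 J/(g·K)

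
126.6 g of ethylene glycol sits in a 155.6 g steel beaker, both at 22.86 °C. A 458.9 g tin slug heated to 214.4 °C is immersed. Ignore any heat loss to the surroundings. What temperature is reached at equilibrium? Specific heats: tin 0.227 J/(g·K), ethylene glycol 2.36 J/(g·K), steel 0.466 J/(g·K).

Let T be the final temperature. ΣQ_i = 0:
458.9*0.227*(T − 214.4) + 126.6*2.36*(T − 22.86) + 155.6*0.466*(T − 22.86) = 0
475.46 T = 30822
T ≈ 64.83 °C

T_f ≈ 64.8 °C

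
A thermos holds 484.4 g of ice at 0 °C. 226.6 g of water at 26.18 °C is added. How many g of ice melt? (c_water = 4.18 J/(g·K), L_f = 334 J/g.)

m_melted ≈ 74.2 g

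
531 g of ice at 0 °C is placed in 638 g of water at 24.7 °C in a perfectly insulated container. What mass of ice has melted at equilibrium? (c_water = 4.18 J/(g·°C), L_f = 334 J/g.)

m_melted ≈ 197 g

Heat available from the water dropping to 0 °C: 638×4.18×24.7 = 65871 J.
To melt every bit of ice: 531×334 = 177354 J.
Since 65871 < 177354 J, not all the ice melts; equilibrium is at 0 °C.
m_melted×334 = 65871  ⇒  m_melted ≈ 197.2 g.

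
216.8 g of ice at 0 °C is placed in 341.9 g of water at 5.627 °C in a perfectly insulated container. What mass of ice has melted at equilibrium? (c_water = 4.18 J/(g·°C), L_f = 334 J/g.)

Cooling the water to 0 °C releases 341.9·4.18·5.627 = 8041.8 J.
Melting all 216.8 g of ice would need 216.8·334 = 72411 J.
8041.8 J < 72411 J, so only part of the ice melts and the system sits at 0 °C.
m_melt = 8041.8 / L_f = 24.08 g.

m_melted ≈ 24.1 g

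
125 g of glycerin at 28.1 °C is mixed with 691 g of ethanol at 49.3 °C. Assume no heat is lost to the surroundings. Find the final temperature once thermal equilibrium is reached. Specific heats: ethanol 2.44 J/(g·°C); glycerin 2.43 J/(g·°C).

Set heat shed by the hot body equal to heat absorbed by the cold body:
691×2.44×(49.3 − T) = 125×2.43×(T − 28.1)
1686(49.3 − T) = 303.75(T − 28.1)
1989.8 T = 91657  ⇒  T ≈ 46.06 °C

T_f ≈ 46.1 °C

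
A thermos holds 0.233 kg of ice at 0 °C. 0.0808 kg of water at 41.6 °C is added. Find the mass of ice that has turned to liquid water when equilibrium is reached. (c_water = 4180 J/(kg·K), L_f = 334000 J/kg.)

m_melted ≈ 0.0421 kg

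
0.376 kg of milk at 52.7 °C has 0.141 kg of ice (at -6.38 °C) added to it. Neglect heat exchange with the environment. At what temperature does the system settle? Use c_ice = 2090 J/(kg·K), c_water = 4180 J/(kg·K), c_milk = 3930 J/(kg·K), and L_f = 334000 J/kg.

Taking heat into each body as positive, Σ m c ΔT = 0:
warm ice to 0 °C: 0.141×2090×(0 − (-6.38)) = 1880.1; melt ice: 0.141×334000 = 47094; warm the meltwater: 589.38 T; milk: 1477.7(T − 52.7)
2067.1 T = 77874 − 48974 = 28900
T ≈ 13.98 °C. Since T > 0 °C, the all-ice-melts assumption holds.

T_f ≈ 14.0 °C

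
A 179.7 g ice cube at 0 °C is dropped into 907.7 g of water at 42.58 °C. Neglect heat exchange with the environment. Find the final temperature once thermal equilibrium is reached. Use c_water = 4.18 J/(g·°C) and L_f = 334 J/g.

Conservation of energy gives ΣQ = 0:
melt ice: 179.7·334 = 60020; meltwater 0→T: 179.7·4.18·T = 751.15 T; water cools: 907.7·4.18·(T − 42.58) = 3794.2(T − 42.58)
4545.3 T = 161556 − 60020 = 101537
T ≈ 22.34 °C — above 0 °C, consistent with complete melting.

T_f ≈ 22.3 °C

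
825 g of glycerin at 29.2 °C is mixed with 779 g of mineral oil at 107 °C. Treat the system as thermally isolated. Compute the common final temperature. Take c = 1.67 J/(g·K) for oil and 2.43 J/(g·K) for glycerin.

T_f ≈ 59.8 °C

Setting the total heat transfer to zero:
779×1.67×(T − 107) + 825×2.43×(T − 29.2) = 0
1300.9(T − 107) + 2004.8(T − 29.2) = 0
3305.7 T = 197738
T = 197738 / 3305.7 = 59.8 °C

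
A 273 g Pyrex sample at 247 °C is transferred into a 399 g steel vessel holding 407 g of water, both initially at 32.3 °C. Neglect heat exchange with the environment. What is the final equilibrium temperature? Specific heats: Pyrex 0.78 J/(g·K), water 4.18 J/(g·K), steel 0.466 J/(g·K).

T_f ≈ 54.1 °C

Net heat exchanged in the isolated system is zero:
273·0.78·(T − 247) + 407·4.18·(T − 32.3) + 399·0.466·(T − 32.3) = 0
2100.1 T = 113553
T = 113553 / 2100.1 = 54.1 °C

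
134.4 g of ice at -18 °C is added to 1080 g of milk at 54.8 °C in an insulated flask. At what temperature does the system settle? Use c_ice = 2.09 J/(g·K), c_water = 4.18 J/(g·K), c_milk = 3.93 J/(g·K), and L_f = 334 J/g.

T_f ≈ 38.0 °C

Heat gained plus heat lost sum to zero:
ice -18→0 °C: 134.4×2.09×18 = 5056.1
  fusion: m_ice L_f = 134.4×334 = 44890
  warm the meltwater: 561.79 T
  milk: 4244.4(T − 54.8)
4806.2 T = 232593 − 49946 = 182647
T ≈ 38.00 °C. Since T > 0 °C, the all-ice-melts assumption holds.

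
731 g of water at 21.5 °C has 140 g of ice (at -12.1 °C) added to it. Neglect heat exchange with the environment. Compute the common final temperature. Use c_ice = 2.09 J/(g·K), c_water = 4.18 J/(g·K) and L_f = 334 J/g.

Energy conservation, ΣQ = 0:
ice -12.1→0 °C: 140×2.09×12.1 = 3540.5; fusion: m_ice L_f = 140×334 = 46760; meltwater 0→T: 140×4.18×T = 585.2 T; water: 3055.6(T − 21.5)
3640.8 T = 65695 − 50300 = 15395
T ≈ 4.23 °C — above 0 °C, consistent with complete melting.

T_f ≈ 4.2 °C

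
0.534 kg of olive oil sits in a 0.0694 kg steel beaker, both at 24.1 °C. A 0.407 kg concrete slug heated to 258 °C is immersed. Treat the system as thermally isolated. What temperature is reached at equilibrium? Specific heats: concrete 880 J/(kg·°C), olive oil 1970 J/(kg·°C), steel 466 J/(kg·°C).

Conservation of energy gives ΣQ = 0:
0.407·880·(T − 258) + 0.534·1970·(T − 24.1) + 0.0694·466·(T − 24.1) = 0
1442.5 T = 118537
T = 118537/1442.5 ≈ 82.18 °C

T_f ≈ 82.2 °C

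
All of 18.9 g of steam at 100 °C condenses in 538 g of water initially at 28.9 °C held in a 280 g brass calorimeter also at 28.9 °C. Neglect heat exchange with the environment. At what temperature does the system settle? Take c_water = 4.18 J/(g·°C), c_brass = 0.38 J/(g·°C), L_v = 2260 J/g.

T_f ≈ 48.8 °C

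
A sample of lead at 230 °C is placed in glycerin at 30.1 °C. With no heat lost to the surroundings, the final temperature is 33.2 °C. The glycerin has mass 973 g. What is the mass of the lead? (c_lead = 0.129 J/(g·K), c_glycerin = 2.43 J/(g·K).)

|Q_lead| = |Q_glycerin|:
m×0.129×(230 − 33.2) = 973×2.43×(33.2 − 30.1)
25.39 m = 7329.6  ⇒  m ≈ 288.7 g

m ≈ 289 g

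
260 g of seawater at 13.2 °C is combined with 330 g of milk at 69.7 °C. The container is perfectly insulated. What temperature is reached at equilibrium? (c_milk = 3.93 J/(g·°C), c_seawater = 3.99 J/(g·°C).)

T_f ≈ 44.6 °C

T_f = Σ m_i c_i T_i / Σ m_i c_i:
T_f = (1296.9×69.7 + 1037.4×13.2) / (1296.9 + 1037.4)
    = 104088 / 2334.3 ≈ 44.59 °C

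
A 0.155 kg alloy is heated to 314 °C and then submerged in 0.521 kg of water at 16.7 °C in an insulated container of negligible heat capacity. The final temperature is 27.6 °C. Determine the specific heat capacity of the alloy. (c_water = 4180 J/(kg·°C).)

c ≈ 535 J/(kg·°C)

Setting the total heat transfer to zero:
0.155·c·(27.6 − 314) + 0.521·4180·(27.6 − 16.7) = 0
-44.39 c = -23738
c = -23738/-44.39 ≈ 534.7 J/(kg·°C)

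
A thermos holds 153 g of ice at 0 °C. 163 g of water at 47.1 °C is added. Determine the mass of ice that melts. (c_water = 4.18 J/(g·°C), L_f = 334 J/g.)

m_melted ≈ 96.1 g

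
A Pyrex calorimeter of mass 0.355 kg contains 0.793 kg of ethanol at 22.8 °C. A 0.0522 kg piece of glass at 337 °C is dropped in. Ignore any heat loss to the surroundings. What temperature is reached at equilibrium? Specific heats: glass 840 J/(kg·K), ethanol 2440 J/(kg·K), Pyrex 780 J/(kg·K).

Heat gained plus heat lost sum to zero:
0.0522·840·(T − 337) + 0.793·2440·(T − 22.8) + 0.355·780·(T − 22.8) = 0
43.85(T − 337) + 1934.9(T − 22.8) + 276.9(T − 22.8) = 0
2255.7 T = 65206
T ≈ 28.91 °C

T_f ≈ 28.9 °C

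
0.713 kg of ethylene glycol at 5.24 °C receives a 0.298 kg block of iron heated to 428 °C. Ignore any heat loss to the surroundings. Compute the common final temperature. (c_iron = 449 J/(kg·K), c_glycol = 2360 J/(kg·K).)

T_f ≈ 36.4 °C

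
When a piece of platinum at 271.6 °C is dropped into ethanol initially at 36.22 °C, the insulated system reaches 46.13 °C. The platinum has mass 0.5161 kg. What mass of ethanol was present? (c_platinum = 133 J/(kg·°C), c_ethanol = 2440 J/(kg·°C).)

m ≈ 0.64 kg

Conservation of energy gives ΣQ = 0:
0.5161×133×(46.13 − 271.6) + m×2440×(46.13 − 36.22) = 0
24180 m = 15477
m = 15477/24180 ≈ 0.64 kg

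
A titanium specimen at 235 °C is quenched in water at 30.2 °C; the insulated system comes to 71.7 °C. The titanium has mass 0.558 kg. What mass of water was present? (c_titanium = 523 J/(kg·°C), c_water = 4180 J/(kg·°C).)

Let T be the final temperature. ΣQ_i = 0:
0.558×523×(71.7 − 235) + m×4180×(71.7 − 30.2) = 0
173470 m = 47656
m = 47656/173470 ≈ 0.2747 kg

m ≈ 0.275 kg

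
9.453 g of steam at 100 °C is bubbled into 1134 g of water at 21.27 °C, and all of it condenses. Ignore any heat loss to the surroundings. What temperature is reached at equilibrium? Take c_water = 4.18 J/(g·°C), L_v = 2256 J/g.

T_f ≈ 26.4 °C

Net heat exchanged in the isolated system is zero:
condense steam: −9.453×2256 = −21326; condensed water 100 °C→T: 39.51(T − 100); water warms: 1134×4.18×(T − 21.27) = 4740.1(T − 21.27)
4779.6 T = 21326 + 3951.4 + 100822 = 126100
T ≈ 26.38 °C, under the boiling point, so the assumption holds.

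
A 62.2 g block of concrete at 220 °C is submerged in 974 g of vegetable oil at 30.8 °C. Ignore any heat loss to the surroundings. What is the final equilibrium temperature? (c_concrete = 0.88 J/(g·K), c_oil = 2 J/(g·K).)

T_f = Σ m_i c_i T_i / Σ m_i c_i:
T_f = (54.74*220 + 1948*30.8) / (54.74 + 1948)
    = 72040 / 2002.7 ≈ 35.97 °C

T_f ≈ 36.0 °C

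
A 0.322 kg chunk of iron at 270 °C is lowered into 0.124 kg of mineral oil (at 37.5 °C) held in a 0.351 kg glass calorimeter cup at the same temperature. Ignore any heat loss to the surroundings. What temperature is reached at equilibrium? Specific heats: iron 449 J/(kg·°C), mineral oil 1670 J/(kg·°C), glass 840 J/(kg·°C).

Let T be the final temperature. ΣQ_i = 0:
0.322×449×(T − 270) + 0.124×1670×(T − 37.5) + 0.351×840×(T − 37.5) = 0
(144.58 + 207.08 + 294.84) T = 144.58×270 + 207.08×37.5 + 294.84×37.5
T = 57858 / 646.5 = 89.5 °C

T_f ≈ 89.5 °C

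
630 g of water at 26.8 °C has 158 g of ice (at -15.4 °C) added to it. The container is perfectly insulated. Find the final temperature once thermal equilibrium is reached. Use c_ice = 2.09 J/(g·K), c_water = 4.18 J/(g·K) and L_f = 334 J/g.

T_f ≈ 3.9 °C

Net heat exchanged in the isolated system is zero:
warm ice to 0 °C: 158·2.09·(0 − (-15.4)) = 5085.4
  latent heat to melt: 158·334 = 52772
  warm the meltwater: 660.44 T
  water: 2633.4(T − 26.8)
3293.8 T = 70575 − 57857 = 12718
T ≈ 3.86 °C — above 0 °C, consistent with complete melting.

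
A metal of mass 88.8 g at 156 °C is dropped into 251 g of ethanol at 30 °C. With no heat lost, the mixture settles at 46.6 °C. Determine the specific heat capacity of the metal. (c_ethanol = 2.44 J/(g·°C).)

c ≈ 1.05 J/(g·°C)

Energy conservation, ΣQ = 0:
88.8×c×(46.6 − 156) + 251×2.44×(46.6 − 30) = 0
-9714.7 c = -10167
c = -10167/-9714.7 ≈ 1.047 J/(g·°C)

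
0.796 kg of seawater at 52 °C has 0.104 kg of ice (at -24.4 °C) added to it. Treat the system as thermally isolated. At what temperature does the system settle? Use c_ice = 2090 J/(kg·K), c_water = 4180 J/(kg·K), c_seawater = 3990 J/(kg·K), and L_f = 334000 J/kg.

Conservation of energy gives ΣQ = 0:
ice -24.4→0 °C: 0.104×2090×24.4 = 5303.6
  fusion: m_ice L_f = 0.104×334000 = 34736
  warm the meltwater: 434.72 T
  seawater cools: 0.796×3990×(T − 52) = 3176(T − 52)
3610.8 T = 165154 − 40040 = 125114
T ≈ 34.65 °C. Since T > 0 °C, the all-ice-melts assumption holds.

T_f ≈ 34.7 °C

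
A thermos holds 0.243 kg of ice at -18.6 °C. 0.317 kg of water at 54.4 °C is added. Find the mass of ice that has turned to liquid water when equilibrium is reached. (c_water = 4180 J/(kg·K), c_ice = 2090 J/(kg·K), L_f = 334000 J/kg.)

Heat available from the water dropping to 0 °C: 0.317×4180×54.4 = 72083 J.
Warming the ice to 0 °C takes 0.243×2090×18.6 = 9446.4 J, leaving 62637 J for melting.
Fully melting the ice requires m_ice L_f = 0.243×334000 = 81162 J.
62637 J < 81162 J, so only part of the ice melts and the system sits at 0 °C.
Mass melted = 62637/334000 ≈ 0.1875 kg.

m_melted ≈ 0.188 kg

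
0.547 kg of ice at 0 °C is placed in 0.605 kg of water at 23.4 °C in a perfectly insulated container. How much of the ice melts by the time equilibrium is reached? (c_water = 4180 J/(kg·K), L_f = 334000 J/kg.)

m_melted ≈ 0.177 kg

Water can give up m c ΔT = 0.605·4180·23.4 = 59176 J before reaching 0 °C.
To melt every bit of ice: 0.547·334000 = 182698 J.
Since 59176 < 182698 J, not all the ice melts; equilibrium is at 0 °C.
m_melted·334000 = 59176  ⇒  m_melted ≈ 0.1772 kg.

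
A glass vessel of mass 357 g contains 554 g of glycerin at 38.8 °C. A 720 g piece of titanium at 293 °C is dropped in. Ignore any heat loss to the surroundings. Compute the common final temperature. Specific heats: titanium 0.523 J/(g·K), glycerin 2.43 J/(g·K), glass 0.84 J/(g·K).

Energy conservation, ΣQ = 0:
720·0.523·(T − 293) + 554·2.43·(T − 38.8) + 357·0.84·(T − 38.8) = 0
2022.7 T = 174201
T = 174201/2022.7 ≈ 86.12 °C

T_f ≈ 86.1 °C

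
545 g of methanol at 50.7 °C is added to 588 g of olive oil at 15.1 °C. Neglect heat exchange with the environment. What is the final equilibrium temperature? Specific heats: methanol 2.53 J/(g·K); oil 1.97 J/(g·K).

T_f ≈ 34.4 °C

T_f = Σ m_i c_i T_i / Σ m_i c_i:
T_f = (1378.8*50.7 + 1158.4*15.1) / (1378.8 + 1158.4)
    = 87399 / 2537.2 ≈ 34.45 °C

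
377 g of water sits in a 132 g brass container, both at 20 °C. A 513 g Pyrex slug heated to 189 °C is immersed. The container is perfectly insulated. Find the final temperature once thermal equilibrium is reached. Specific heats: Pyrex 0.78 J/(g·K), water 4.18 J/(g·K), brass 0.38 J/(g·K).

T_f ≈ 53.4 °C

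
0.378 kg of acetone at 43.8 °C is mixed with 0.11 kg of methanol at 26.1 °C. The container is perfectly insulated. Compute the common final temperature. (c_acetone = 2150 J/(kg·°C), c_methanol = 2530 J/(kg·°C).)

T_f = Σ m_i c_i T_i / Σ m_i c_i:
T_f = (812.7×43.8 + 278.3×26.1) / (812.7 + 278.3)
    = 42860 / 1091 ≈ 39.28 °C

T_f ≈ 39.3 °C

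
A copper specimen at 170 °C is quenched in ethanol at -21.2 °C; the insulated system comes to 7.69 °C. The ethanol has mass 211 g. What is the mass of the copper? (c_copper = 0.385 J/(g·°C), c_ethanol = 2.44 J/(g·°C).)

Conservation of energy gives ΣQ = 0:
m·0.385·(7.69 − 170) + 211·2.44·(7.69 − (-21.2)) = 0
-62.49 m = -14874
m = -14874/-62.49 ≈ 238 g

m ≈ 238 g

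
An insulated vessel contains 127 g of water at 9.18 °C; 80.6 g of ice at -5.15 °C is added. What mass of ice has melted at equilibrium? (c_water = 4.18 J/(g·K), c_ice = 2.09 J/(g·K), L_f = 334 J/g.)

m_melted ≈ 12 g

Cooling the water to 0 °C releases 127×4.18×9.18 = 4873.3 J.
Warming the ice to 0 °C takes 80.6×2.09×5.15 = 867.54 J, leaving 4005.8 J for melting.
Melting all 80.6 g of ice would need 80.6×334 = 26920 J.
That's not enough to melt it all — equilibrium is at 0 °C with ice remaining.
m_melted×334 = 4005.8  ⇒  m_melted ≈ 11.99 g.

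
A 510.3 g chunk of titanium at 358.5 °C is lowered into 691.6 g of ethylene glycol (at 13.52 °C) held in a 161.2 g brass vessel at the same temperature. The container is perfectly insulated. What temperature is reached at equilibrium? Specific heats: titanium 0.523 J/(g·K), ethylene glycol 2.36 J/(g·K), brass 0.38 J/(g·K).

T_f ≈ 60.5 °C

Let T be the final temperature. ΣQ_i = 0:
510.3·0.523·(T − 358.5) + 691.6·2.36·(T − 13.52) + 161.2·0.38·(T − 13.52) = 0
1960.3 T = 118574
T ≈ 60.49 °C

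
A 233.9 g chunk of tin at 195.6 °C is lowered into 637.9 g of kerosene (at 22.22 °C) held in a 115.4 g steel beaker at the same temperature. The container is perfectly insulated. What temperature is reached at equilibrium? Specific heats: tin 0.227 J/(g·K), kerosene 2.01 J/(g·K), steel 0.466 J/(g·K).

T_f ≈ 28.8 °C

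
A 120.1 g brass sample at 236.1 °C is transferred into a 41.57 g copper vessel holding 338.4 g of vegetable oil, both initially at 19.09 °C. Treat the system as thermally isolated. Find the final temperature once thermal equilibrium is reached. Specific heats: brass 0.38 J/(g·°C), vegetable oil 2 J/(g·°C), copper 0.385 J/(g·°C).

T_f ≈ 32.5 °C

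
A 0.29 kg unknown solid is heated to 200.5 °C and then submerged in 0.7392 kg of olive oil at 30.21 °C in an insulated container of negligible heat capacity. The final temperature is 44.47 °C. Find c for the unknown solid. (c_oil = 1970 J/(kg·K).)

c ≈ 459 J/(kg·K)

Heat lost by the unknown solid = heat gained by the oil:
0.29×c×(200.5 − 44.47) = 0.7392×1970×(44.47 − 30.21)
45.25 c = 20766  ⇒  c ≈ 458.9 J/(kg·K)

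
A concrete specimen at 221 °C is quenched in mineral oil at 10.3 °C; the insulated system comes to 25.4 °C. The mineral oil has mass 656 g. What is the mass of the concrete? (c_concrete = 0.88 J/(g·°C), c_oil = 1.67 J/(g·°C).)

Heat lost by the concrete = heat gained by the oil:
m×0.88×(221 − 25.4) = 656×1.67×(25.4 − 10.3)
172.13 m = 16542  ⇒  m ≈ 96.1 g

m ≈ 96.1 g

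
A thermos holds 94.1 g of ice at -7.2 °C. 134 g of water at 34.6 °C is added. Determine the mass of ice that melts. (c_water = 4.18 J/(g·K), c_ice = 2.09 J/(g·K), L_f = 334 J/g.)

m_melted ≈ 53.8 g

Water can give up m c ΔT = 134×4.18×34.6 = 19380 J before reaching 0 °C.
Of that, 94.1×2.09×7.2 = 1416 J goes to bring the ice to 0 °C, leaving 17964 J.
Melting all 94.1 g of ice would need 94.1×334 = 31429 J.
That's not enough to melt it all — equilibrium is at 0 °C with ice remaining.
m_melt = 17964 / L_f = 53.78 g.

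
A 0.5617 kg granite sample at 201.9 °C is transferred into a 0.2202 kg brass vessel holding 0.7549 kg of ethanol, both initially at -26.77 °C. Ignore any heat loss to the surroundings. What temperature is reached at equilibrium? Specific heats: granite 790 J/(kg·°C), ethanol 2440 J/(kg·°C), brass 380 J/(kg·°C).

T_f ≈ 16.1 °C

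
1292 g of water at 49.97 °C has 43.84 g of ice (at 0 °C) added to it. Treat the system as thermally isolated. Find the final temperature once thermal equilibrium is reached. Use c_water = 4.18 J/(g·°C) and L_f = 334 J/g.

T_f ≈ 45.7 °C

Conservation of energy gives ΣQ = 0:
melt ice: 43.84×334 = 14643; meltwater 0→T: 43.84×4.18×T = 183.25 T; water: 5400.6(T − 49.97)
5583.8 T = 269866 − 14643 = 255223
T ≈ 45.71 °C — above 0 °C, consistent with complete melting.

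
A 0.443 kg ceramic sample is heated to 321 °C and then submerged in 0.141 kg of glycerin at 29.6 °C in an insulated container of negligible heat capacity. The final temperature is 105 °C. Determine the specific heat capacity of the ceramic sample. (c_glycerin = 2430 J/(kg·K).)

c ≈ 270 J/(kg·K)

Heat lost by the ceramic sample = heat gained by the glycerin:
0.443×c×(321 − 105) = 0.141×2430×(105 − 29.6)
95.69 c = 25834  ⇒  c ≈ 270 J/(kg·K)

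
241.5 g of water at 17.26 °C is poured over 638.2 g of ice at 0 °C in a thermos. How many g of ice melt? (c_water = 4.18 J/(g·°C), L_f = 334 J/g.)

m_melted ≈ 52.2 g

Cooling the water to 0 °C releases 241.5×4.18×17.26 = 17423 J.
Melting all 638.2 g of ice would need 638.2×334 = 213159 J.
17423 J < 213159 J, so only part of the ice melts and the system sits at 0 °C.
m_melted×334 = 17423  ⇒  m_melted ≈ 52.17 g.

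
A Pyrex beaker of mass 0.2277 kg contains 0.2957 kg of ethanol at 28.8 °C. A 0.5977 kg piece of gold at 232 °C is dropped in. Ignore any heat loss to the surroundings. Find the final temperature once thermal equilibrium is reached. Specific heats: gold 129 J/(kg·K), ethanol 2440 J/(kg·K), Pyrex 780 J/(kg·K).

T_f ≈ 44.8 °C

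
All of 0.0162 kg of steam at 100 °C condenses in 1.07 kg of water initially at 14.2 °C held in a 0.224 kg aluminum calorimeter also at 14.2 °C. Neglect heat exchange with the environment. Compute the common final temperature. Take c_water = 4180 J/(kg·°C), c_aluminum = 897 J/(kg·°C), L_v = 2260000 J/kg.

T_f ≈ 23.1 °C

Heat gained plus heat lost sum to zero:
condense steam: −0.0162×2260000 = −36612
  condensed water 100 °C→T: 67.72(T − 100)
  water warms: 1.07×4180×(T − 14.2) = 4472.6(T − 14.2)
  aluminum cup: 0.224×897×(T − 14.2) = 200.93(T − 14.2)
4741.2 T = 36612 + 6771.6 + 66364 = 109748
T ≈ 23.15 °C, under the boiling point, so the assumption holds.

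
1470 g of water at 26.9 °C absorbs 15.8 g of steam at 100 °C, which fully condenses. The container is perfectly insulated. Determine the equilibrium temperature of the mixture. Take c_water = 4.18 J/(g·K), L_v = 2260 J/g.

Heat gained plus heat lost sum to zero:
condense steam: −15.8·2260 = −35708
  condensed water 100 °C→T: 66.04(T − 100)
  original water: 6144.6(T − 26.9)
6210.6 T = 35708 + 6604.4 + 165290 = 207602
T ≈ 33.43 °C, under the boiling point, so the assumption holds.

T_f ≈ 33.4 °C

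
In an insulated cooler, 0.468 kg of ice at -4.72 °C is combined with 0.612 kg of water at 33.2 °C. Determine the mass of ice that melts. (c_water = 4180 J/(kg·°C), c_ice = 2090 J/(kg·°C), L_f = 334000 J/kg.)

m_melted ≈ 0.24 kg

Cooling the water to 0 °C releases 0.612·4180·33.2 = 84931 J.
Warming the ice to 0 °C takes 0.468·2090·4.72 = 4616.7 J, leaving 80314 J for melting.
Fully melting the ice requires m_ice L_f = 0.468·334000 = 156312 J.
Since 80314 < 156312 J, not all the ice melts; equilibrium is at 0 °C.
m_melted·334000 = 80314  ⇒  m_melted ≈ 0.2405 kg.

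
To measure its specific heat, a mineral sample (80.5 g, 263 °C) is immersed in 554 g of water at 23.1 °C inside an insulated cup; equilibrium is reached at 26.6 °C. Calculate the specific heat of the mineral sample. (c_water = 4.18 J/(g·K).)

c ≈ 0.426 J/(g·K)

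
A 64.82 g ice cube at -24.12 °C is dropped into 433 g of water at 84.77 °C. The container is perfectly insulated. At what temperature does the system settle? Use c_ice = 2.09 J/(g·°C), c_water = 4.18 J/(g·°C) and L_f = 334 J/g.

T_f ≈ 61.8 °C

Energy conservation, ΣQ = 0:
ice -24.12→0 °C: 64.82×2.09×24.12 = 3267.6
  melt ice: 64.82×334 = 21650
  meltwater 0→T: 64.82×4.18×T = 270.95 T
  water: 1809.9(T − 84.77)
2080.9 T = 153429 − 24918 = 128511
T ≈ 61.76 °C (positive, so assuming full melt was valid).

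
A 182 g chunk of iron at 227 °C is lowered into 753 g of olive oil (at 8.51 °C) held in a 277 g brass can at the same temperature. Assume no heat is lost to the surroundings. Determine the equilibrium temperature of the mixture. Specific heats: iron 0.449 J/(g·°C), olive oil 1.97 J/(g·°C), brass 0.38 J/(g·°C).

T_f ≈ 19.2 °C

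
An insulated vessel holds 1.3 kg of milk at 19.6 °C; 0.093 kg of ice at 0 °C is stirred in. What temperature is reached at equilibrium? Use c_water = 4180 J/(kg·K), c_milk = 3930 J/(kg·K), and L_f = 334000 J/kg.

Sum of m c ΔT and latent-heat terms is zero:
melt ice: 0.093×334000 = 31062; meltwater 0→T: 0.093×4180×T = 388.74 T; milk: 5109(T − 19.6)
5497.7 T = 100136 − 31062 = 69074
T ≈ 12.56 °C (positive, so assuming full melt was valid).

T_f ≈ 12.6 °C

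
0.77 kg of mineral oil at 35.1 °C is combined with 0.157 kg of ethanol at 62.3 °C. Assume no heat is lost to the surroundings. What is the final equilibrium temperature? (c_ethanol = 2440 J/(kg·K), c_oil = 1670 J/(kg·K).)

With ΣQ=0 the equilibrium temperature is the m·c-weighted mean:
T_f = (383.08*62.3 + 1285.9*35.1) / (383.08 + 1285.9)
    = 69001 / 1669 ≈ 41.34 °C

T_f ≈ 41.3 °C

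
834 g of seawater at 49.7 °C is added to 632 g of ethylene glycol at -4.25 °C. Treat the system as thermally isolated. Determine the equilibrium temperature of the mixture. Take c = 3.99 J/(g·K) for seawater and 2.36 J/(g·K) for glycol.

T_f ≈ 33.0 °C

Setting the total heat transfer to zero:
834·3.99·(T − 49.7) + 632·2.36·(T − (-4.25)) = 0
(3327.7 + 1491.5) T = 3327.7·49.7 + 1491.5·(-4.25)
T ≈ 33.00 °C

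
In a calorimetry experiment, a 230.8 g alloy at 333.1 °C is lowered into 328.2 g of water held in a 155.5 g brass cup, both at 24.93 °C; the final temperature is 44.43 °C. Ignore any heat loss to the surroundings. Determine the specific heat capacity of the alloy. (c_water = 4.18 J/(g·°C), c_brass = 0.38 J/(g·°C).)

c ≈ 0.419 J/(g·°C)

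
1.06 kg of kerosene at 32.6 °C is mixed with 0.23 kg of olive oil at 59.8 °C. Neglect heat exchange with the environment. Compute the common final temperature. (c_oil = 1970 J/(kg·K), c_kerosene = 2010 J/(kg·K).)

Net heat exchanged in the isolated system is zero:
0.23*1970*(T − 59.8) + 1.06*2010*(T − 32.6) = 0
453.1(T − 59.8) + 2130.6(T − 32.6) = 0
(453.1 + 2130.6) T = 453.1*59.8 + 2130.6*32.6
T = 96553/2583.7 ≈ 37.37 °C

T_f ≈ 37.4 °C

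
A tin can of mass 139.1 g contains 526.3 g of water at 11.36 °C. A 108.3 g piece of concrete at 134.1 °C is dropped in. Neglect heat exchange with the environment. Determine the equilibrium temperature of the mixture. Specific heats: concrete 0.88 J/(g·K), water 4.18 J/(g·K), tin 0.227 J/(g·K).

T_f ≈ 16.4 °C

Setting the total heat transfer to zero:
108.3·0.88·(T − 134.1) + 526.3·4.18·(T − 11.36) + 139.1·0.227·(T − 11.36) = 0
(95.3 + 2199.9 + 31.58) T = 95.3·134.1 + 2199.9·11.36 + 31.58·11.36
T = 38130 / 2326.8 = 16.4 °C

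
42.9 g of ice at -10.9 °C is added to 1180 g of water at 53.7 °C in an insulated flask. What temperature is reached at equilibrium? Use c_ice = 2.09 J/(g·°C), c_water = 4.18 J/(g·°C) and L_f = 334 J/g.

Taking heat into each body as positive, Σ m c ΔT = 0:
warm ice to 0 °C: 42.9×2.09×(0 − (-10.9)) = 977.3; fusion: m_ice L_f = 42.9×334 = 14329; meltwater 0→T: 42.9×4.18×T = 179.32 T; water: 4932.4(T − 53.7)
5111.7 T = 264870 − 15306 = 249564
T ≈ 48.82 °C — above 0 °C, consistent with complete melting.

T_f ≈ 48.8 °C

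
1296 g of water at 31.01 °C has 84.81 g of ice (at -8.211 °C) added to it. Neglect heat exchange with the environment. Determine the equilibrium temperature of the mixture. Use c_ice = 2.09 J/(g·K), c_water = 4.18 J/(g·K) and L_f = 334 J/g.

Conservation of energy gives ΣQ = 0:
ice -8.211→0 °C: 84.81×2.09×8.211 = 1455.4; latent heat to melt: 84.81×334 = 28327; warm the meltwater: 354.51 T; water: 5417.3(T − 31.01)
5771.8 T = 167990 − 29782 = 138208
T ≈ 23.95 °C (positive, so assuming full melt was valid).

T_f ≈ 23.9 °C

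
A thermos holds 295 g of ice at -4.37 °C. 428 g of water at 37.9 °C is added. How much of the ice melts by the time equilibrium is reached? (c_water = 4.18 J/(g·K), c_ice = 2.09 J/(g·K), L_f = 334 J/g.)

Water can give up m c ΔT = 428·4.18·37.9 = 67805 J before reaching 0 °C.
Of that, 295·2.09·4.37 = 2694.3 J goes to bring the ice to 0 °C, leaving 65110 J.
To melt every bit of ice: 295·334 = 98530 J.
That's not enough to melt it all — equilibrium is at 0 °C with ice remaining.
Mass melted = 65110/334 ≈ 194.9 g.

m_melted ≈ 195 g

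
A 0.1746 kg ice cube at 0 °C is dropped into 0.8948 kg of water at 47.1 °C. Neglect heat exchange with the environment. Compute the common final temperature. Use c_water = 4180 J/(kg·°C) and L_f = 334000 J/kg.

T_f ≈ 26.4 °C

Energy balance with sensible and latent terms:
melt ice: 0.1746·334000 = 58316
  meltwater 0→T: 0.1746·4180·T = 729.83 T
  water cools: 0.8948·4180·(T − 47.1) = 3740.3(T − 47.1)
4470.1 T = 176166 − 58316 = 117850
T ≈ 26.36 °C. Since T > 0 °C, the all-ice-melts assumption holds.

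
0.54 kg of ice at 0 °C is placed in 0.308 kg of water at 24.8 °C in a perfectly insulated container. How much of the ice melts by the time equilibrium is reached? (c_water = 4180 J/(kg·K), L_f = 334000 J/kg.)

Water can give up m c ΔT = 0.308·4180·24.8 = 31929 J before reaching 0 °C.
Melting all 0.54 kg of ice would need 0.54·334000 = 180360 J.
31929 J < 180360 J, so only part of the ice melts and the system sits at 0 °C.
Mass melted = 31929/334000 ≈ 0.09559 kg.

m_melted ≈ 0.0956 kg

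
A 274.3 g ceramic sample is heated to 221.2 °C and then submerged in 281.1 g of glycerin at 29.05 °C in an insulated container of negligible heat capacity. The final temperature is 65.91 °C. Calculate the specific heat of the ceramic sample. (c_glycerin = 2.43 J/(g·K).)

c ≈ 0.591 J/(g·K)

m_s c (T_s − T_f) = m_glycerin c_glycerin (T_f − T_0):
274.3·c·(221.2 − 65.91) = 281.1·2.43·(65.91 − 29.05)
42596 c = 25178  ⇒  c ≈ 0.5911 J/(g·K)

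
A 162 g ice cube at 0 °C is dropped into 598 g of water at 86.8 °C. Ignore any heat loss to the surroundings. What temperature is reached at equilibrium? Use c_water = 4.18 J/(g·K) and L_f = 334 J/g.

T_f ≈ 51.3 °C

Let T be the final temperature. ΣQ_i = 0:
melt ice: 162×334 = 54108
  meltwater 0→T: 162×4.18×T = 677.16 T
  water cools: 598×4.18×(T − 86.8) = 2499.6(T − 86.8)
3176.8 T = 216969 − 54108 = 162861
T ≈ 51.27 °C — above 0 °C, consistent with complete melting.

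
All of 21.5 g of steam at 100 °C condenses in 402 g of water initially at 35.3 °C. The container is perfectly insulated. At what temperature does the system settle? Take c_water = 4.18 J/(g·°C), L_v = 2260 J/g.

T_f ≈ 66.0 °C

Net heat exchanged in the isolated system is zero:
condense steam: −21.5·2260 = −48590; condensed water 100 °C→T: 89.87(T − 100); original water: 1680.4(T − 35.3)
1770.2 T = 48590 + 8987 + 59317 = 116894
T ≈ 66.03 °C (< 100 °C, so full condensation is consistent).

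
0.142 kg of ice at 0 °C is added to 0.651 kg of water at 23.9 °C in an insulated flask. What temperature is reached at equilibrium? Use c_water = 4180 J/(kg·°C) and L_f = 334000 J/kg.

Sum of m c ΔT and latent-heat terms is zero:
latent heat to melt: 0.142×334000 = 47428; warm the meltwater: 593.56 T; water cools: 0.651×4180×(T − 23.9) = 2721.2(T − 23.9)
3314.7 T = 65036 − 47428 = 17608
T ≈ 5.31 °C — above 0 °C, consistent with complete melting.

T_f ≈ 5.3 °C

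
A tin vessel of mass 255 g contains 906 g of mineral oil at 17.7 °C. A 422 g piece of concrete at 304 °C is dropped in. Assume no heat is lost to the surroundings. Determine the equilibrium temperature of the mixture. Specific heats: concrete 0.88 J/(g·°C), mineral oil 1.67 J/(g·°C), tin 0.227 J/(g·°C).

T_f ≈ 72.4 °C

T_f = Σ m_i c_i T_i / Σ m_i c_i:
T_f = (371.36·304 + 1513·17.7 + 57.89·17.7) / (371.36 + 1513 + 57.89)
    = 140698 / 1942.3 ≈ 72.44 °C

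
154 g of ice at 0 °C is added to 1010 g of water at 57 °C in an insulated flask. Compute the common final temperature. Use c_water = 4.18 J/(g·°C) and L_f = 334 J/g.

Energy conservation, ΣQ = 0:
melt ice: 154·334 = 51436
  warm the meltwater: 643.72 T
  water cools: 1010·4.18·(T − 57) = 4221.8(T − 57)
4865.5 T = 240643 − 51436 = 189207
T ≈ 38.89 °C. Since T > 0 °C, the all-ice-melts assumption holds.

T_f ≈ 38.9 °C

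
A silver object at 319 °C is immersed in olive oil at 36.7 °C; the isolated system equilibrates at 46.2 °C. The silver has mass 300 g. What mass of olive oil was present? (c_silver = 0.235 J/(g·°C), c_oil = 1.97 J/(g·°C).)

m ≈ 1030 g

Energy conservation, ΣQ = 0:
300·0.235·(46.2 − 319) + m·1.97·(46.2 − 36.7) = 0
18.71 m = 19232
m = 19232/18.71 ≈ 1028 g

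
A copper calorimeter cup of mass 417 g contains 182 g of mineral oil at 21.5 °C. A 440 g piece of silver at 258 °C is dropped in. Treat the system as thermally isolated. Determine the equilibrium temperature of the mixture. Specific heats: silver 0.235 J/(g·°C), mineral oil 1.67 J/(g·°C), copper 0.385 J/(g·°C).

T_f ≈ 64.6 °C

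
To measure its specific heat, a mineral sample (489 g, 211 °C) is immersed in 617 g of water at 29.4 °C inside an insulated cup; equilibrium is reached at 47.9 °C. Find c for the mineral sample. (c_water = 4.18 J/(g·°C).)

c ≈ 0.598 J/(g·°C)

Energy conservation, ΣQ = 0:
489×c×(47.9 − 211) + 617×4.18×(47.9 − 29.4) = 0
-79756 c = -47713
c = -47713/-79756 ≈ 0.5982 J/(g·°C)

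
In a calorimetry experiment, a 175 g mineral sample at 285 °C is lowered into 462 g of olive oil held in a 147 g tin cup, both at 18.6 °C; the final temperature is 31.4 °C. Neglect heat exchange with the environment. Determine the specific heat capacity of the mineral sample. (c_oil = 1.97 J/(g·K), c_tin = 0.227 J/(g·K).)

Taking heat into each body as positive, Σ m c ΔT = 0:
175×c×(31.4 − 285) + 462×1.97×(31.4 − 18.6) + 147×0.227×(31.4 − 18.6) = 0
-44380 c = -12077
c = -12077/-44380 ≈ 0.2721 J/(g·K)

c ≈ 0.272 J/(g·K)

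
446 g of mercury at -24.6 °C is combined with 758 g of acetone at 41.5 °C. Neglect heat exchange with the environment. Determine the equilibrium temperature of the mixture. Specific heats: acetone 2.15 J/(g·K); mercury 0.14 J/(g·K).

Taking heat into each body as positive, Σ m c ΔT = 0:
758·2.15·(T − 41.5) + 446·0.14·(T − (-24.6)) = 0
1629.7(T − 41.5) + 62.44(T − (-24.6)) = 0
1692.1 T = 66097
T = 66097 / 1692.1 = 39.1 °C

T_f ≈ 39.1 °C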